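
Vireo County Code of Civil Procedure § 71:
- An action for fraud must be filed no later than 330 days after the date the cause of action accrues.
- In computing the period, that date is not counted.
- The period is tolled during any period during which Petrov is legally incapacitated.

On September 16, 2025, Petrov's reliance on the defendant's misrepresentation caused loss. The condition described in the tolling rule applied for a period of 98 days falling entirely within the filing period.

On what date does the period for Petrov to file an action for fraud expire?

November 18, 2026

330 days after September 16, 2025 is August 12, 2026.
Tolling adds 98 days: August 12, 2026 + 98 days = November 18, 2026.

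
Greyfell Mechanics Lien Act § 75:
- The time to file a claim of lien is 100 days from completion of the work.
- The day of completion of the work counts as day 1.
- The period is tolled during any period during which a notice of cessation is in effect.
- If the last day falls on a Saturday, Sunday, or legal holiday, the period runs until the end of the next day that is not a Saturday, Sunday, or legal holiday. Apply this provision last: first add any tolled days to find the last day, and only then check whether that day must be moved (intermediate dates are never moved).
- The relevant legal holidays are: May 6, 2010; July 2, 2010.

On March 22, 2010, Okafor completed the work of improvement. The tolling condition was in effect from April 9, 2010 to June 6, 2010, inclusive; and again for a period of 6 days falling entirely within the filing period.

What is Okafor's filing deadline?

September 2, 2010

Counting March 22, 2010 as day 1, day 100 is June 29, 2010.
From April 9, 2010 through June 6, 2010 inclusive is 59 days; tolling adds 59 days: June 29, 2010 + 59 days = August 27, 2010.
Tolling adds 6 days: August 27, 2010 + 6 days = September 2, 2010.
September 2, 2010 is a Thursday and not a legal holiday, so no extension applies.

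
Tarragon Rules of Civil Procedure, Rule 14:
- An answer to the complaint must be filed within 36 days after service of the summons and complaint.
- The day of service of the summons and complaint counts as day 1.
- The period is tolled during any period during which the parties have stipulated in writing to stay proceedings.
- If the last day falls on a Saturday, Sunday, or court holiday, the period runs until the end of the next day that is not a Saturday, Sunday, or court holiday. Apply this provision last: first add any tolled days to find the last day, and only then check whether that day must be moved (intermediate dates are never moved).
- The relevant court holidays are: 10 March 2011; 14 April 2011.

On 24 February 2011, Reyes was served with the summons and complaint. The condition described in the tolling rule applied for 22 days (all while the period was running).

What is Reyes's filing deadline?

April 22, 2011

Counting 24 February 2011 as day 1, day 36 is March 31, 2011.
Tolling adds 22 days: March 31, 2011 + 22 days = April 22, 2011.
April 22, 2011 is a Friday and not a court holiday, so no extension applies.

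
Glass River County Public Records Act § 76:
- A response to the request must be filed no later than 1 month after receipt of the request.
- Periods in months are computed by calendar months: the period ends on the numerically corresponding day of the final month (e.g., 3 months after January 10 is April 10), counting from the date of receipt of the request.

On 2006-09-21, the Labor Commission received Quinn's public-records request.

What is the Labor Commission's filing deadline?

1 month after 2006-09-21 is October 21, 2006.

October 21, 2006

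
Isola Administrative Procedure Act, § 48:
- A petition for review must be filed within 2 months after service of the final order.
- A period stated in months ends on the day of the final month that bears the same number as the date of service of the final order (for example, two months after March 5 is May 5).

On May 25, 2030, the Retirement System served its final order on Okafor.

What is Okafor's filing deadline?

2 months after May 25, 2030 is July 25, 2030.

July 25, 2030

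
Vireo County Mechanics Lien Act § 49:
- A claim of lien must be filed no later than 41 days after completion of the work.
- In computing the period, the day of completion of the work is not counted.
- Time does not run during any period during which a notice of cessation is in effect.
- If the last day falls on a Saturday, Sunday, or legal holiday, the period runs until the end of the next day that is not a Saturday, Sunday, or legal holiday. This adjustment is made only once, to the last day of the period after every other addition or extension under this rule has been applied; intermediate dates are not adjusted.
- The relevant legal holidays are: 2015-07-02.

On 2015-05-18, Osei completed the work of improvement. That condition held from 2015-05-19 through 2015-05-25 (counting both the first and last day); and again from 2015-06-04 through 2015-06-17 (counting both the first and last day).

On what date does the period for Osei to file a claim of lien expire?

41 days after 2015-05-18 is June 28, 2015.
From May 19, 2015 through May 25, 2015 inclusive is 7 days; tolling adds 7 days: June 28, 2015 + 7 days = July 5, 2015.
From June 4, 2015 through June 17, 2015 inclusive is 14 days; tolling adds 14 days: July 5, 2015 + 14 days = July 19, 2015.
July 19, 2015 is Sunday. The next qualifying day is July 20, 2015.

July 20, 2015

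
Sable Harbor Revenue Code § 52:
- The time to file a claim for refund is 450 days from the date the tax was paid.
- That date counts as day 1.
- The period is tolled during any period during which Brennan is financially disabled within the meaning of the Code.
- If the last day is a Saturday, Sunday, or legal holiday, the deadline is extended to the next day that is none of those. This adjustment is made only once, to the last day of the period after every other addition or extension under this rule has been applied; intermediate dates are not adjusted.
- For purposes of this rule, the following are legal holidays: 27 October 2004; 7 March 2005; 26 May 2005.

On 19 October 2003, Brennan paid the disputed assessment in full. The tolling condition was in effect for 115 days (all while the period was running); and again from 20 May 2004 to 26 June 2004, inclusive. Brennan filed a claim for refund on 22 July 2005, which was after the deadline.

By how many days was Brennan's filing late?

Counting 19 October 2003 as day 1, day 450 is January 10, 2005.
Tolling adds 115 days: January 10, 2005 + 115 days = May 5, 2005.
From May 20, 2004 through June 26, 2004 inclusive is 38 days; tolling adds 38 days: May 5, 2005 + 38 days = June 12, 2005.
June 12, 2005 is Sunday. The next qualifying day is June 13, 2005.
The deadline is June 13, 2005; from June 13, 2005 to July 22, 2005 is 39 days.

39 days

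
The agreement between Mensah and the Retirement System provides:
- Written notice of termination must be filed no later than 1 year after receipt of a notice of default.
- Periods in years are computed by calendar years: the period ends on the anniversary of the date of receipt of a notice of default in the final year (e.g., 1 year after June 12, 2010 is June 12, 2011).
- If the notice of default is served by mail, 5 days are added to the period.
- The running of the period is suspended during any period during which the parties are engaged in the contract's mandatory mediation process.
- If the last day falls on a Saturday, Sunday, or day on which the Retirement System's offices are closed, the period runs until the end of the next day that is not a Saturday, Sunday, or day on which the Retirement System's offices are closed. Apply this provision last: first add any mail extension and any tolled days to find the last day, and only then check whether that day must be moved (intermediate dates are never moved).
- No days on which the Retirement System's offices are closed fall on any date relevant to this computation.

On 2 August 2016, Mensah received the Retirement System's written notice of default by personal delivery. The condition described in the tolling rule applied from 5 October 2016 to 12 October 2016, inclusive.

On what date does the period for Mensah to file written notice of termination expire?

1 year after 2 August 2016 is August 2, 2017.
Service was not by mail, so no mail extension applies.
From October 5, 2016 through October 12, 2016 inclusive is 8 days; tolling adds 8 days: August 2, 2017 + 8 days = August 10, 2017.
August 10, 2017 is a Thursday and not a day on which the Retirement System's offices are closed, so no extension applies.

August 10, 2017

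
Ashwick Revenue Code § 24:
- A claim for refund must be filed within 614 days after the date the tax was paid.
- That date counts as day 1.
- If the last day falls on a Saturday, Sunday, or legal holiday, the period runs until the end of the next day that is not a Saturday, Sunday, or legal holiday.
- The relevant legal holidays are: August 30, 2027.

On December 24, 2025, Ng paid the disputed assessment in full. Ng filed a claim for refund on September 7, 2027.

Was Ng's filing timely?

No

Counting December 24, 2025 as day 1, day 614 is August 29, 2027.
August 29, 2027 is Sunday; August 30, 2027 is a listed holiday. The next qualifying day is August 31, 2027.
The deadline is August 31, 2027; the filing on September 7, 2027 is after that date.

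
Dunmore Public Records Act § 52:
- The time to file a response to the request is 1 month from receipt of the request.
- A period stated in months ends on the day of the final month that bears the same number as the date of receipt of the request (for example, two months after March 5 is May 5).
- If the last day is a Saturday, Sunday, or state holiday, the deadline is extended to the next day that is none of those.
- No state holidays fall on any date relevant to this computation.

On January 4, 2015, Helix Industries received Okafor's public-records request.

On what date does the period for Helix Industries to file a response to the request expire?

February 4, 2015

1 month after January 4, 2015 is February 4, 2015.
February 4, 2015 is a Wednesday and not a state holiday, so no extension applies.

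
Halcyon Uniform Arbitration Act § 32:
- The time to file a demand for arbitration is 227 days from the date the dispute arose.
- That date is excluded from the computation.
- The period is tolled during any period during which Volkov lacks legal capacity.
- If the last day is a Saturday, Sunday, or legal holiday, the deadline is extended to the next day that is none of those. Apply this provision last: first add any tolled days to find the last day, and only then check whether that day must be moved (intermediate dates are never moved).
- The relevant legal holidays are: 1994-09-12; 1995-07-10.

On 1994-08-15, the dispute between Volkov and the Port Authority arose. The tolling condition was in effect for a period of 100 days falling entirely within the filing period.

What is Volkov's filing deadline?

July 11, 1995

227 days after 1994-08-15 is March 30, 1995.
Tolling adds 100 days: March 30, 1995 + 100 days = July 8, 1995.
July 8, 1995 is Saturday; July 9, 1995 is Sunday; July 10, 1995 is a listed holiday. The next qualifying day is July 11, 1995.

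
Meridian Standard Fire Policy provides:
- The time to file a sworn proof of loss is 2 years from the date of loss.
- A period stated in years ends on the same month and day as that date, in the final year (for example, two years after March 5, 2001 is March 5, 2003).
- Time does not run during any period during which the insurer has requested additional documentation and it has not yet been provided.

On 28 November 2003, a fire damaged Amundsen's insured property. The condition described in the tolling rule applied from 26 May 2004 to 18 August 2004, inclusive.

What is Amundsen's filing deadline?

February 21, 2006

2 years after 28 November 2003 is November 28, 2005.
From May 26, 2004 through August 18, 2004 inclusive is 85 days; tolling adds 85 days: November 28, 2005 + 85 days = February 21, 2006.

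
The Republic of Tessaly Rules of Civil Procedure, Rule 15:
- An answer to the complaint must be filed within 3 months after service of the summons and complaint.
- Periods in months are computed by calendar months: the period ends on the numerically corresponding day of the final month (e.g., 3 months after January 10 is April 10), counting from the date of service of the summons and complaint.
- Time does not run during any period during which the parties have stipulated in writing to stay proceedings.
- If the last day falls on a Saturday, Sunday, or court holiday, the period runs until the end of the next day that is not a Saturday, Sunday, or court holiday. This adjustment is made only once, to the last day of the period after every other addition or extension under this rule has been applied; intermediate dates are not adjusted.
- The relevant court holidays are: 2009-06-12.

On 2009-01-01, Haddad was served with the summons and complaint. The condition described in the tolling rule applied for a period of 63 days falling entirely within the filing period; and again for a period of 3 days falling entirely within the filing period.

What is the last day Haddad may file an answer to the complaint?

3 months after 2009-01-01 is April 1, 2009.
Tolling adds 63 days: April 1, 2009 + 63 days = June 3, 2009.
Tolling adds 3 days: June 3, 2009 + 3 days = June 6, 2009.
June 6, 2009 is Saturday; June 7, 2009 is Sunday. The next qualifying day is June 8, 2009.

June 8, 2009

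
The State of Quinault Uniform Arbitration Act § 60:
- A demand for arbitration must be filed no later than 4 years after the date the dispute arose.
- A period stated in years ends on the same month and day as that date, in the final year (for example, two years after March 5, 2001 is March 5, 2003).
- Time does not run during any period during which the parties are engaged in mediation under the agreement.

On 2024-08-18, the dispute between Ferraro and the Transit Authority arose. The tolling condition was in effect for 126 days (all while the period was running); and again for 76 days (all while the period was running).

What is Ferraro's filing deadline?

March 8, 2029

4 years after 2024-08-18 is August 18, 2028.
Tolling adds 126 days: August 18, 2028 + 126 days = December 22, 2028.
Tolling adds 76 days: December 22, 2028 + 76 days = March 8, 2029.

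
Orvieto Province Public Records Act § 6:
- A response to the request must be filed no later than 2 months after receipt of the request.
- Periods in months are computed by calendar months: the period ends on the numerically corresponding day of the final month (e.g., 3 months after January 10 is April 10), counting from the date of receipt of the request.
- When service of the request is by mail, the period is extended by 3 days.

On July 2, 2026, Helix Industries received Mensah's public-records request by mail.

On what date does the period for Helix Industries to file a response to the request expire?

2 months after July 2, 2026 is September 2, 2026.
Service was by mail, adding 3 days: September 2, 2026 + 3 days = September 5, 2026.

September 5, 2026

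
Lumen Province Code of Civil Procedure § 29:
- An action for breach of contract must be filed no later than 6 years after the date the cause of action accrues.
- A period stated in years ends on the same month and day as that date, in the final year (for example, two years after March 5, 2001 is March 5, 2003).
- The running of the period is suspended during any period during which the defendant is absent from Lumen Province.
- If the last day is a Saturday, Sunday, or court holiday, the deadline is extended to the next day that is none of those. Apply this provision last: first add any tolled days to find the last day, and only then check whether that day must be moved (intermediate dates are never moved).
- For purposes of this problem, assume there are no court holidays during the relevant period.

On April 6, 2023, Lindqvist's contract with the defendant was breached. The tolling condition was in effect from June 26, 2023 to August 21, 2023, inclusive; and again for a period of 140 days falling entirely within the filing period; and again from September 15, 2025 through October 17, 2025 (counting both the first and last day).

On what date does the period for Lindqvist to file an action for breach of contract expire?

November 22, 2029

6 years after April 6, 2023 is April 6, 2029.
From June 26, 2023 through August 21, 2023 inclusive is 57 days; tolling adds 57 days: April 6, 2029 + 57 days = June 2, 2029.
Tolling adds 140 days: June 2, 2029 + 140 days = October 20, 2029.
From September 15, 2025 through October 17, 2025 inclusive is 33 days; tolling adds 33 days: October 20, 2029 + 33 days = November 22, 2029.
November 22, 2029 is a Thursday and not a court holiday, so no extension applies.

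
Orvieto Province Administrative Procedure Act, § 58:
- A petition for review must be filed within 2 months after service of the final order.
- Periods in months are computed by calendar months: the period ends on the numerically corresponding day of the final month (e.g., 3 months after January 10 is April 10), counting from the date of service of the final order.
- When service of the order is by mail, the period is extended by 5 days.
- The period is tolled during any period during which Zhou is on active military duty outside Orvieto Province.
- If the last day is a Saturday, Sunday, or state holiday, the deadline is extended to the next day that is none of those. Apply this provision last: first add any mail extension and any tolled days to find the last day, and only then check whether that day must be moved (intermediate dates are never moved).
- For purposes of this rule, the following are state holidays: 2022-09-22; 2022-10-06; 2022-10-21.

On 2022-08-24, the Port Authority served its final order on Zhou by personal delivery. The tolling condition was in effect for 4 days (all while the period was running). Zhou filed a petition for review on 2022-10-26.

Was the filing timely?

2 months after 2022-08-24 is October 24, 2022.
Service was not by mail, so no mail extension applies.
Tolling adds 4 days: October 24, 2022 + 4 days = October 28, 2022.
October 28, 2022 is a Friday and not a state holiday, so no extension applies.
The deadline is October 28, 2022; the filing on October 26, 2022 is on or before that date.

Yes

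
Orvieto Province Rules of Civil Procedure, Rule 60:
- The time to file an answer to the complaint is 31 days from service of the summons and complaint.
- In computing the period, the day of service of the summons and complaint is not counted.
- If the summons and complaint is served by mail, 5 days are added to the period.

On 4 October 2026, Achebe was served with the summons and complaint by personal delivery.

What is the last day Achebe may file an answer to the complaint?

31 days after 4 October 2026 is November 4, 2026.
Service was not by mail, so no mail extension applies.

November 4, 2026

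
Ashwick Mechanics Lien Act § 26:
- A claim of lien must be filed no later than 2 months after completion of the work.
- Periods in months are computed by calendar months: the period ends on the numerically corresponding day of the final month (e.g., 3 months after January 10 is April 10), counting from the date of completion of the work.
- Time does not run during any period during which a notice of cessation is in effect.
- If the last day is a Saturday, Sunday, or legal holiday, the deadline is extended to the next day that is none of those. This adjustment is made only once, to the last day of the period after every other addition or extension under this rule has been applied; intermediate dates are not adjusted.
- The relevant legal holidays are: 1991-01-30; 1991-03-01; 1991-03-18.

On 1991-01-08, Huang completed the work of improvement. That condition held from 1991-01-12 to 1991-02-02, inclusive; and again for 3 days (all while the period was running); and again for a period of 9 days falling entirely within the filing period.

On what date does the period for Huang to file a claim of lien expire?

April 11, 1991

2 months after 1991-01-08 is March 8, 1991.
From January 12, 1991 through February 2, 1991 inclusive is 22 days; tolling adds 22 days: March 8, 1991 + 22 days = March 30, 1991.
Tolling adds 3 days: March 30, 1991 + 3 days = April 2, 1991.
Tolling adds 9 days: April 2, 1991 + 9 days = April 11, 1991.
April 11, 1991 is a Thursday and not a legal holiday, so no extension applies.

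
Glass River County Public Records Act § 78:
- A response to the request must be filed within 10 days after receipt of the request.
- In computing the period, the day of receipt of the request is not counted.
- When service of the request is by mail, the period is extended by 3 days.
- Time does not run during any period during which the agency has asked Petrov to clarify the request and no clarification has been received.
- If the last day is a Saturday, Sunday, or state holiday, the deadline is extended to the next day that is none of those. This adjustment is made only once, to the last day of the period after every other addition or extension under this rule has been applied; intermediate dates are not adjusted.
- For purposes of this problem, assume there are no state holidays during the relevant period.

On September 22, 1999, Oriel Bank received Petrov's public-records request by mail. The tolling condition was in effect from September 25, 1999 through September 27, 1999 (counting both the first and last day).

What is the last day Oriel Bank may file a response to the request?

October 8, 1999

10 days after September 22, 1999 is October 2, 1999.
Service was by mail, adding 3 days: October 2, 1999 + 3 days = October 5, 1999.
From September 25, 1999 through September 27, 1999 inclusive is 3 days; tolling adds 3 days: October 5, 1999 + 3 days = October 8, 1999.
October 8, 1999 is a Friday and not a state holiday, so no extension applies.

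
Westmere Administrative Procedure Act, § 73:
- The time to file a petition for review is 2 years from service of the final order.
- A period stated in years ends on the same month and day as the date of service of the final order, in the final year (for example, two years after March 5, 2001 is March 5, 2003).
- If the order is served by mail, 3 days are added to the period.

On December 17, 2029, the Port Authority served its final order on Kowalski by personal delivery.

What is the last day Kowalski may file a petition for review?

December 17, 2031

2 years after December 17, 2029 is December 17, 2031.
Service was not by mail, so no mail extension applies.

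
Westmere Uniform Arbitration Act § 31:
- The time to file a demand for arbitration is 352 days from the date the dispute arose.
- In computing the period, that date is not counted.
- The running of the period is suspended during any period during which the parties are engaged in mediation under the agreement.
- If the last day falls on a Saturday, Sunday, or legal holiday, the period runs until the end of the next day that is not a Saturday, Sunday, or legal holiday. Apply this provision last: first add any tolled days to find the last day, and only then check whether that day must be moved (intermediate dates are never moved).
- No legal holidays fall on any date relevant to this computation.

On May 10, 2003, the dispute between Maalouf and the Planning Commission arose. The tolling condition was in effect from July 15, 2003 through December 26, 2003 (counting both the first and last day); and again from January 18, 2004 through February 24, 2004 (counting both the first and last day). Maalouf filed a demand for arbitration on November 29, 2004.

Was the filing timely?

No

352 days after May 10, 2003 is April 26, 2004.
From July 15, 2003 through December 26, 2003 inclusive is 165 days; tolling adds 165 days: April 26, 2004 + 165 days = October 8, 2004.
From January 18, 2004 through February 24, 2004 inclusive is 38 days; tolling adds 38 days: October 8, 2004 + 38 days = November 15, 2004.
November 15, 2004 is a Monday and not a legal holiday, so no extension applies.
The deadline is November 15, 2004; the filing on November 29, 2004 is after that date.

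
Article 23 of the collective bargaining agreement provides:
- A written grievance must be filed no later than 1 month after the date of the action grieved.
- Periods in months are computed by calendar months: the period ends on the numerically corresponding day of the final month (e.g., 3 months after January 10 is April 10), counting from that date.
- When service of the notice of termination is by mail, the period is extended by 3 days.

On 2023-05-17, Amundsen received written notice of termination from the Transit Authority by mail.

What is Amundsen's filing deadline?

June 20, 2023

1 month after 2023-05-17 is June 17, 2023.
Service was by mail, adding 3 days: June 17, 2023 + 3 days = June 20, 2023.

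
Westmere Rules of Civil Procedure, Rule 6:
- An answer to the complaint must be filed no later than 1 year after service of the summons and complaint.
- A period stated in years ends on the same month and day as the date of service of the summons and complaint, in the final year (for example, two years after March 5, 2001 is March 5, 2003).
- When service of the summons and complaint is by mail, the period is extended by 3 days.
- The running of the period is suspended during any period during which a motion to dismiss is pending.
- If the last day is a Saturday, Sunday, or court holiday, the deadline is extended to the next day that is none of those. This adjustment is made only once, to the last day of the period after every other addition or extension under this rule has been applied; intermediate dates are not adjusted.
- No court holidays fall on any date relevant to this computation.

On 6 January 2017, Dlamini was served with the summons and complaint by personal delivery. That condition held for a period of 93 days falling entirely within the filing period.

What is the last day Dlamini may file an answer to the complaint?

April 9, 2018

1 year after 6 January 2017 is January 6, 2018.
Service was not by mail, so no mail extension applies.
Tolling adds 93 days: January 6, 2018 + 93 days = April 9, 2018.
April 9, 2018 is a Monday and not a court holiday, so no extension applies.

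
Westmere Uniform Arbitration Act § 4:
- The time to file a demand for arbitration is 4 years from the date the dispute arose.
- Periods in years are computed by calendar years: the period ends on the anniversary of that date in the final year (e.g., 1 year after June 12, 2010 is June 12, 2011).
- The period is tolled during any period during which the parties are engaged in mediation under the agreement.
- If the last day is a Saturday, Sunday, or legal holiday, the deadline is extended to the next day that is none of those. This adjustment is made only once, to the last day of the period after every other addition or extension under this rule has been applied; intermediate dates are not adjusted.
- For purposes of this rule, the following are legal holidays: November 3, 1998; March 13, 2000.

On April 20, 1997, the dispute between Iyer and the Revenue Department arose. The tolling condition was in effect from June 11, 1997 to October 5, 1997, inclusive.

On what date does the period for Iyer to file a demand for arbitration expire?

4 years after April 20, 1997 is April 20, 2001.
From June 11, 1997 through October 5, 1997 inclusive is 117 days; tolling adds 117 days: April 20, 2001 + 117 days = August 15, 2001.
August 15, 2001 is a Wednesday and not a legal holiday, so no extension applies.

August 15, 2001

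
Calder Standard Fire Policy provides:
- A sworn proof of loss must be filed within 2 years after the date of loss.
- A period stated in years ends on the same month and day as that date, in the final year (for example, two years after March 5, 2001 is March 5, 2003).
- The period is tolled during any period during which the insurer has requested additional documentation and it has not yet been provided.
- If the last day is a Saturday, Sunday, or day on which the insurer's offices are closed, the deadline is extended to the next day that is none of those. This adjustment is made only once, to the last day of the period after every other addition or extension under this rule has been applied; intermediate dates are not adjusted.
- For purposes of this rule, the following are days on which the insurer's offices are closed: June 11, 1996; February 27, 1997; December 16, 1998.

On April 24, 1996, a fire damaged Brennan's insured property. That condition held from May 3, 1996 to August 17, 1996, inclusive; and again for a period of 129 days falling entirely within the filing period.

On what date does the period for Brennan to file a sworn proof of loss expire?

December 17, 1998

2 years after April 24, 1996 is April 24, 1998.
From May 3, 1996 through August 17, 1996 inclusive is 107 days; tolling adds 107 days: April 24, 1998 + 107 days = August 9, 1998.
Tolling adds 129 days: August 9, 1998 + 129 days = December 16, 1998.
December 16, 1998 is a listed holiday. The next qualifying day is December 17, 1998.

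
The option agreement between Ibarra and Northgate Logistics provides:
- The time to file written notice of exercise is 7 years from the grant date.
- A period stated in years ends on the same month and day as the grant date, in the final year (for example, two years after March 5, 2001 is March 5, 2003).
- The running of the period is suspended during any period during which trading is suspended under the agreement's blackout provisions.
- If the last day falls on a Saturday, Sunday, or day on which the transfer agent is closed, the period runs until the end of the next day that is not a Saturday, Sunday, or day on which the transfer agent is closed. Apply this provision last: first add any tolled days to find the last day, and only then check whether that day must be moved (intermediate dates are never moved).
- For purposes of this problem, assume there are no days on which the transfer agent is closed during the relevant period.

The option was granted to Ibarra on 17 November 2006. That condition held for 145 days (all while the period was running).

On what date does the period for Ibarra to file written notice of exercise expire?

7 years after 17 November 2006 is November 17, 2013.
Tolling adds 145 days: November 17, 2013 + 145 days = April 11, 2014.
April 11, 2014 is a Friday and not a day on which the transfer agent is closed, so no extension applies.

April 11, 2014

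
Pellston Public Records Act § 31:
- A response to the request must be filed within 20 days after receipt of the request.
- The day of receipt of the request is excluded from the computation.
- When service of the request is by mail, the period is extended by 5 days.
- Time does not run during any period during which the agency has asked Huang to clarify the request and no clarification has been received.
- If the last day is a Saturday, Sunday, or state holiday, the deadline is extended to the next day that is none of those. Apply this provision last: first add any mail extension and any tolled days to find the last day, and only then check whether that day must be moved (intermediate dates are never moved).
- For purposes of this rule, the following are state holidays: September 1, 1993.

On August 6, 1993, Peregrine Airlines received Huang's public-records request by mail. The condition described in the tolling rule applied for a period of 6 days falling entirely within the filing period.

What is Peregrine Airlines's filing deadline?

September 6, 1993

20 days after August 6, 1993 is August 26, 1993.
Service was by mail, adding 5 days: August 26, 1993 + 5 days = August 31, 1993.
Tolling adds 6 days: August 31, 1993 + 6 days = September 6, 1993.
September 6, 1993 is a Monday and not a state holiday, so no extension applies.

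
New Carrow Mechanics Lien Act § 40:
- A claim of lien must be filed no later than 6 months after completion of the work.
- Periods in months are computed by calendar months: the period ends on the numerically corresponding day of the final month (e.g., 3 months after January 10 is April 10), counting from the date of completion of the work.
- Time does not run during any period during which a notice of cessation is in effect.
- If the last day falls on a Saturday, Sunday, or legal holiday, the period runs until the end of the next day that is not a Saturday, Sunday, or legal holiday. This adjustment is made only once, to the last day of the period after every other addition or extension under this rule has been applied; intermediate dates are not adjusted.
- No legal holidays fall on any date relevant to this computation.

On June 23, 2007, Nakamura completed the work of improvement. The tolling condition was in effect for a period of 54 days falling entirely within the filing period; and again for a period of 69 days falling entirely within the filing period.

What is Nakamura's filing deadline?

6 months after June 23, 2007 is December 23, 2007.
Tolling adds 54 days: December 23, 2007 + 54 days = February 15, 2008.
Tolling adds 69 days: February 15, 2008 + 69 days = April 24, 2008.
April 24, 2008 is a Thursday and not a legal holiday, so no extension applies.

April 24, 2008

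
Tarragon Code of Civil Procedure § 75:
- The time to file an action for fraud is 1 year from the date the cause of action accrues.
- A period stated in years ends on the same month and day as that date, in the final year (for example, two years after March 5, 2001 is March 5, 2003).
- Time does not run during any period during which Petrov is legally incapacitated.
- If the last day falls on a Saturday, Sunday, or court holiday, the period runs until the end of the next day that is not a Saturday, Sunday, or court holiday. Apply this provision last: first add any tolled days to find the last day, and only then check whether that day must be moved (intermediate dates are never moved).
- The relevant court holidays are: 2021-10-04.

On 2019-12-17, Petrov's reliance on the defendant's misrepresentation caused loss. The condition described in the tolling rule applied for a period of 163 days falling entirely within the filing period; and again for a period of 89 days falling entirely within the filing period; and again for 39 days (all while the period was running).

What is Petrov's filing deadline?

1 year after 2019-12-17 is December 17, 2020.
Tolling adds 163 days: December 17, 2020 + 163 days = May 29, 2021.
Tolling adds 89 days: May 29, 2021 + 89 days = August 26, 2021.
Tolling adds 39 days: August 26, 2021 + 39 days = October 4, 2021.
October 4, 2021 is a listed holiday. The next qualifying day is October 5, 2021.

October 5, 2021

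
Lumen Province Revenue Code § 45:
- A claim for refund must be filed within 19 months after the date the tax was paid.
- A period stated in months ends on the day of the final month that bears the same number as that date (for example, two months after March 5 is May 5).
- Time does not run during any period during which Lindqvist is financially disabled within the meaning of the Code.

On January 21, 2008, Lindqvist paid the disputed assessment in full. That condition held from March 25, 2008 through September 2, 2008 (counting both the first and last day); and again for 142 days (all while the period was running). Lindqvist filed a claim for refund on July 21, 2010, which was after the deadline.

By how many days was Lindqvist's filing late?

19 months after January 21, 2008 is August 21, 2009.
From March 25, 2008 through September 2, 2008 inclusive is 162 days; tolling adds 162 days: August 21, 2009 + 162 days = January 30, 2010.
Tolling adds 142 days: January 30, 2010 + 142 days = June 21, 2010.
The deadline is June 21, 2010; from June 21, 2010 to July 21, 2010 is 30 days.

30 days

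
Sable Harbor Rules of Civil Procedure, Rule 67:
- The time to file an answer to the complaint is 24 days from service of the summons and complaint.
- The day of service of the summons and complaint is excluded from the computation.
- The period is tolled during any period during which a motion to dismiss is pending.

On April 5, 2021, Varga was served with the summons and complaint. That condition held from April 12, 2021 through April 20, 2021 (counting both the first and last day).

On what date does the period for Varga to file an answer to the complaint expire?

May 8, 2021

24 days after April 5, 2021 is April 29, 2021.
From April 12, 2021 through April 20, 2021 inclusive is 9 days; tolling adds 9 days: April 29, 2021 + 9 days = May 8, 2021.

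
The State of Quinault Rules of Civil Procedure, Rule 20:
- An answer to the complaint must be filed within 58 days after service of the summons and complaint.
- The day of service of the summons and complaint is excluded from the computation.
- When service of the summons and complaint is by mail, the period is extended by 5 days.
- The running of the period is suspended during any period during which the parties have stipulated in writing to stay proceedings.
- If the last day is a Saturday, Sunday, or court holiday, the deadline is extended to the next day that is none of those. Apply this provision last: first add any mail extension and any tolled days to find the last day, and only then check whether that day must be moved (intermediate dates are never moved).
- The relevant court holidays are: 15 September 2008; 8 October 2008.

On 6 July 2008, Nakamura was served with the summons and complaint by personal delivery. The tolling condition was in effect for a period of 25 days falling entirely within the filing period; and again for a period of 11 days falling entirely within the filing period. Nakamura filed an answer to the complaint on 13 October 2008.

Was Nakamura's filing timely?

58 days after 6 July 2008 is September 2, 2008.
Service was not by mail, so no mail extension applies.
Tolling adds 25 days: September 2, 2008 + 25 days = September 27, 2008.
Tolling adds 11 days: September 27, 2008 + 11 days = October 8, 2008.
October 8, 2008 is a listed holiday. The next qualifying day is October 9, 2008.
The deadline is October 9, 2008; the filing on October 13, 2008 is after that date.

No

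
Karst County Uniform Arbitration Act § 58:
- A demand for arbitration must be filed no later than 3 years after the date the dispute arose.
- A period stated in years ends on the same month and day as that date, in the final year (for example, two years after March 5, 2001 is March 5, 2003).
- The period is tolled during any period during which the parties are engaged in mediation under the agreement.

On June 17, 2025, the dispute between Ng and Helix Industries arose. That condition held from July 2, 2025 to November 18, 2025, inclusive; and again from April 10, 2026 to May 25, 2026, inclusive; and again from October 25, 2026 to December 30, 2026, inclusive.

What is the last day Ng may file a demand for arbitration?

3 years after June 17, 2025 is June 17, 2028.
From July 2, 2025 through November 18, 2025 inclusive is 140 days; tolling adds 140 days: June 17, 2028 + 140 days = November 4, 2028.
From April 10, 2026 through May 25, 2026 inclusive is 46 days; tolling adds 46 days: November 4, 2028 + 46 days = December 20, 2028.
From October 25, 2026 through December 30, 2026 inclusive is 67 days; tolling adds 67 days: December 20, 2028 + 67 days = February 25, 2029.

February 25, 2029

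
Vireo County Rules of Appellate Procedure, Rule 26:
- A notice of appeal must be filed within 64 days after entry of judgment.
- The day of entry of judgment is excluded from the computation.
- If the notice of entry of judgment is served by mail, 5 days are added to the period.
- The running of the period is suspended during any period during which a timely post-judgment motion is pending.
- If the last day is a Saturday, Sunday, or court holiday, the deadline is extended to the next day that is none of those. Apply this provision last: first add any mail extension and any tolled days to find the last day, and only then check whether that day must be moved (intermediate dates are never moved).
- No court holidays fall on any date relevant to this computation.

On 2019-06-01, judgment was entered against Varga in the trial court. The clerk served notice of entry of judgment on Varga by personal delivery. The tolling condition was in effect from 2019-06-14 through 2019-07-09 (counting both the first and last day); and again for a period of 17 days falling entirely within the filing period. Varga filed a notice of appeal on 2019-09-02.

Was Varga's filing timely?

Yes

64 days after 2019-06-01 is August 4, 2019.
Service was not by mail, so no mail extension applies.
From June 14, 2019 through July 9, 2019 inclusive is 26 days; tolling adds 26 days: August 4, 2019 + 26 days = August 30, 2019.
Tolling adds 17 days: August 30, 2019 + 17 days = September 16, 2019.
September 16, 2019 is a Monday and not a court holiday, so no extension applies.
The deadline is September 16, 2019; the filing on September 2, 2019 is on or before that date.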